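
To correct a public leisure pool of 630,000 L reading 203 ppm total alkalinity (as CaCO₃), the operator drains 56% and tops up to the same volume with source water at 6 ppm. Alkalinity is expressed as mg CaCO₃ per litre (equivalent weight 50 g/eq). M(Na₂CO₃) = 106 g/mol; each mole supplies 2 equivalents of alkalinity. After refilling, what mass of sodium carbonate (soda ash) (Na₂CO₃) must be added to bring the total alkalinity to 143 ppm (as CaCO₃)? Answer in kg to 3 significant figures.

33.6 kg

After draining 56% and refilling: 203 × 0.44 + 6 × 0.56 = 92.68 ppm.
Deficit to target: 143 − 92.68 = 50.32 mg/L.
As CaCO₃: 50.32 mg/L × 630,000 L = 31,700 g; ÷ 50 g/eq ÷ 2 = 317 mol Na₂CO₃.
Mass: 317 × 106 = 33,600 g.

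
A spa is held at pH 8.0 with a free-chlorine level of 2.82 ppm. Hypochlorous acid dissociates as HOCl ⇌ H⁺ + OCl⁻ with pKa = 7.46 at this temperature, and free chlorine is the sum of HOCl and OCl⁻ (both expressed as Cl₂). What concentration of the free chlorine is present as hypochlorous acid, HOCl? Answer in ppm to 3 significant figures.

0.631 ppm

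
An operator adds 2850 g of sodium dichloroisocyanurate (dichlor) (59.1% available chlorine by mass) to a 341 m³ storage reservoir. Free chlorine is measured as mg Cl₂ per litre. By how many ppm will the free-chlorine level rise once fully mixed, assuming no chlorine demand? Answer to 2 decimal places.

4.94 ppm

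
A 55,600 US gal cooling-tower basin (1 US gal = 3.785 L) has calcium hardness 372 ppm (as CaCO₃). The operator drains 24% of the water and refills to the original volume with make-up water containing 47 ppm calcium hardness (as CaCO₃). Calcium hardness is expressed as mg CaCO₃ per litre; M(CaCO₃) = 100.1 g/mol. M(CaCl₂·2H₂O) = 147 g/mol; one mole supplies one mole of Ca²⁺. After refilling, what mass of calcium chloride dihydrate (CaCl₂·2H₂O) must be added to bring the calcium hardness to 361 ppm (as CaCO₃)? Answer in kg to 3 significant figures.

20.7 kg

Volume: 55,600 US gal × 3.785 L/gal = 210,446 L.
After draining 24% and refilling: 372 × 0.76 + 47 × 0.24 = 294 ppm.
Deficit to target: 361 − 294 = 67 mg/L.
As CaCO₃: 67 mg/L × 210,446 L = 14,100 g; ÷ 100.1 = 140.9 mol Ca²⁺.
Mass: 140.9 × 147 = 20,710 g.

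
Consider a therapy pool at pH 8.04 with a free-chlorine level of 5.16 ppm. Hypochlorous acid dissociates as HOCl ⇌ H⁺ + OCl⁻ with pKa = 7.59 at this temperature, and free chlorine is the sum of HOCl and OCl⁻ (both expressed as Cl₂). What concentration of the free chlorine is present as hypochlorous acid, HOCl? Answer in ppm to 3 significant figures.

[OCl⁻]/[HOCl] = 10^(pH − pKa) = 10^(8.04 − 7.59) = 10^0.45 = 2.818.
Fraction as HOCl = 1 / (1 + 2.818) = 0.2619.
HOCl = 0.2619 × 5.16 ppm = 1.351 ppm.

1.35 ppm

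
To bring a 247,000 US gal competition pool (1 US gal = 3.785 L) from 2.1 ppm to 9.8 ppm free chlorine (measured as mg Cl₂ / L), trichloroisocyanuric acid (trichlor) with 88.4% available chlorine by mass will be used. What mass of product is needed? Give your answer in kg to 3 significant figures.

8.14 kg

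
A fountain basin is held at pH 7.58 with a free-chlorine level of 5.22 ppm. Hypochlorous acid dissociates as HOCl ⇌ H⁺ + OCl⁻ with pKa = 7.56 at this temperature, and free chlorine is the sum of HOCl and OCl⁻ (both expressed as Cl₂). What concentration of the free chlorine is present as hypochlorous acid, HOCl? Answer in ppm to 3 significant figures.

[OCl⁻]/[HOCl] = 10^(pH − pKa) = 10^(7.58 − 7.56) = 10^0.02 = 1.047.
Fraction as HOCl = 1 / (1 + 1.047) = 0.4885.
HOCl = 0.4885 × 5.22 ppm = 2.55 ppm.

2.55 ppm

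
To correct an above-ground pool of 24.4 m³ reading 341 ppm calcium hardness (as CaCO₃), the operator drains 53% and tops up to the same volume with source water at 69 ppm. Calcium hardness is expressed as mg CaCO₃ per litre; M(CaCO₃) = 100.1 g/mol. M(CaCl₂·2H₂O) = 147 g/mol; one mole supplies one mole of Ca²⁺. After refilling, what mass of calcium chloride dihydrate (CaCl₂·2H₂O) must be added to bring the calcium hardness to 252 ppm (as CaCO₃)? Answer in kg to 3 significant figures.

1.98 kg

Volume: 24.4 m³ = 24,400 L.
After draining 53% and refilling: 341 × 0.47 + 69 × 0.53 = 196.84 ppm.
Deficit to target: 252 − 196.84 = 55.16 mg/L.
As CaCO₃: 55.16 mg/L × 24,400 L = 1346 g; ÷ 100.1 = 13.45 mol Ca²⁺.
Mass: 13.45 × 147 = 1977 g.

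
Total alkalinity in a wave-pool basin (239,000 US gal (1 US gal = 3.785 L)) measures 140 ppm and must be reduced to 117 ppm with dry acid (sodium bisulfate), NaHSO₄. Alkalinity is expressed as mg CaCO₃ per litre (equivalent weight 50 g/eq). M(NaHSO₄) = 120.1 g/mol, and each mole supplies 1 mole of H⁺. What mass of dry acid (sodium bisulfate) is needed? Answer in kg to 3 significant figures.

50.0 kg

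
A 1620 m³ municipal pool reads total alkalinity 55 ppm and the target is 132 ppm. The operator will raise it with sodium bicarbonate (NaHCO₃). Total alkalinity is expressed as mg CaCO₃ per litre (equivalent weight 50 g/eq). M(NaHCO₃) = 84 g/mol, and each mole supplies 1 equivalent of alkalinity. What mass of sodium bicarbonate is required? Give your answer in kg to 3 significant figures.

Volume: 1620 m³ = 1,620,000 L.
Alkalinity to add: (132 − 55) = 77 mg/L as CaCO₃ × 1,620,000 L = 124,700 g as CaCO₃.
Equivalents: 124,700 g ÷ 50 g/eq = 2495 eq.
NaHCO₃ supplies 1 eq per mole → 2495 mol.
Mass: 2495 mol × 84 g/mol = 209,600 g.

210 kg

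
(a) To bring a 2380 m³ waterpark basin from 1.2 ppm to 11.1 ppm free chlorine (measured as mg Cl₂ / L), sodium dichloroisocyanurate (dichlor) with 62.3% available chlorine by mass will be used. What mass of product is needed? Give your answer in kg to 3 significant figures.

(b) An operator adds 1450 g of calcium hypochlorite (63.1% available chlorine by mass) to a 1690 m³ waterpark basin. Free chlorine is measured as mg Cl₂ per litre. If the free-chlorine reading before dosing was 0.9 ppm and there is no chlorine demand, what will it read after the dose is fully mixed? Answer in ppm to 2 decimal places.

(a) 37.8 kg; (b) 1.44 ppm

(a) Volume: 2380 m³ = 2,380,000 L.
(a) Chlorine deficit: 11.1 − 1.2 = 9.9 ppm = 9.9 mg/L as Cl₂.
(a) Cl₂ equivalent needed: 9.9 mg/L × 2,380,000 L = 23,560,000 mg = 23,560 g.
(a) Product at 62.3% available chlorine: 23,560 / 0.623 = 37,820 g.

(b) Volume: 1690 m³ = 1,690,000 L.
(b) Available chlorine delivered: 1450 g × 0.631 = 915 g as Cl₂.
(b) Concentration rise: 915 g / 1,690,000 L = 0.5414 mg/L = 0.54 ppm.
(b) Final FC: 0.9 + 0.54 = 1.44 ppm.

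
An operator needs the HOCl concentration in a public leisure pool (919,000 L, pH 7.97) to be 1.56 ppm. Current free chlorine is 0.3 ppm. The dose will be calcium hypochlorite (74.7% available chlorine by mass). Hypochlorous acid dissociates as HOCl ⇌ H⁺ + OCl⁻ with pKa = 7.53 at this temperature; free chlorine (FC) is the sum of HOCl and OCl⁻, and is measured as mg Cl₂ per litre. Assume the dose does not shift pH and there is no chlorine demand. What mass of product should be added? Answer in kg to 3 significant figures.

6.84 kg

[OCl⁻]/[HOCl] = 10^(pH − pKa) = 10^(7.97 − 7.53) = 2.754; fraction as HOCl = 1/(1 + 2.754) = 0.2664.
Free chlorine required for 1.56 ppm HOCl: 1.56 / 0.2664 = 5.857 ppm.
FC to add: 5.857 − 0.3 = 5.557 mg/L as Cl₂.
Cl₂ equivalent: 5.557 mg/L × 919,000 L = 5107 g.
Product at 74.7% available Cl: 5107 / 0.747 = 6836 g.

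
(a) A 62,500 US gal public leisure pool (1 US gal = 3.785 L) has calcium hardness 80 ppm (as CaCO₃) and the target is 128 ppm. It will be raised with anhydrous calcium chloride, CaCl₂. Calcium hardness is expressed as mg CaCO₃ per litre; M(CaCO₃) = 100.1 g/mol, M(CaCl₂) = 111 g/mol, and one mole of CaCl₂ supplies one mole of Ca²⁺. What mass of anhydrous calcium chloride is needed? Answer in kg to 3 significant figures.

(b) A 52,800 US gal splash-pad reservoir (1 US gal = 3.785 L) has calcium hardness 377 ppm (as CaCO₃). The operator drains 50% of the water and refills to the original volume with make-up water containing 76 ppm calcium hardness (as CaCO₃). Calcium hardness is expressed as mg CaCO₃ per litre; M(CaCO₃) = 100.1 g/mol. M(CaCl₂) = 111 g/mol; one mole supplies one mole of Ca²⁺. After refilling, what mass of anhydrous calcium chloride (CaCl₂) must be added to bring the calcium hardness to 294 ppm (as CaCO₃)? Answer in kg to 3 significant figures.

(a) Volume: 62,500 US gal × 3.785 L/gal = 236,562 L.
(a) Hardness to add: (128 − 80) = 48 mg/L as CaCO₃ × 236,562 L = 11,360 g as CaCO₃.
(a) Moles of Ca²⁺ (1 mol Ca²⁺ ≡ 1 mol CaCO₃): 11,360 / 100.1 g/mol = 113.4 mol.
(a) Mass of CaCl₂: 113.4 × 111 = 12,590 g.

(b) Volume: 52,800 US gal × 3.785 L/gal = 199,848 L.
(b) After draining 50% and refilling: 377 × 0.50 + 76 × 0.50 = 226.5 ppm.
(b) Deficit to target: 294 − 226.5 = 67.5 mg/L.
(b) As CaCO₃: 67.5 mg/L × 199,848 L = 13,490 g; ÷ 100.1 = 134.8 mol Ca²⁺.
(b) Mass: 134.8 × 111 = 14,960 g.

(a) 12.6 kg; (b) 15.0 kg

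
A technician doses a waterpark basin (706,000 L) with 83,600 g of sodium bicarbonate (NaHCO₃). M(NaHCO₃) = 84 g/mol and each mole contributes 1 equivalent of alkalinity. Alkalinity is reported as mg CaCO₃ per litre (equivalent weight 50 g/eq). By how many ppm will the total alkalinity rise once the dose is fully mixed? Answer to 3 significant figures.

70.5 ppm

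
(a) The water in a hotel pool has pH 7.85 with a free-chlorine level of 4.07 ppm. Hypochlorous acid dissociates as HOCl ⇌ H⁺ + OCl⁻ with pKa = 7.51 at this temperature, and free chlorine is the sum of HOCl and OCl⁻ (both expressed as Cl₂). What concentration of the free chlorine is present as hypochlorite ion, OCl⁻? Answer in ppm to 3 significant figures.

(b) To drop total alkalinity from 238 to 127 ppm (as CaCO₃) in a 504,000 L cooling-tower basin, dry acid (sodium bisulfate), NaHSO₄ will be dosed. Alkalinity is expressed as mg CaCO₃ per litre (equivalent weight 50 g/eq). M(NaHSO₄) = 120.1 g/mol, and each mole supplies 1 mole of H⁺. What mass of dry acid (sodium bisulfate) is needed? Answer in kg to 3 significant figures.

(a) 2.79 ppm; (b) 134 kg

(a) [OCl⁻]/[HOCl] = 10^(pH − pKa) = 10^(7.85 − 7.51) = 10^0.34 = 2.188.
(a) Fraction as HOCl = 1 / (1 + 2.188) = 0.3137.
(a) OCl⁻ = (1 − 0.3137) × 4.07 ppm = 2.793 ppm.

(b) Alkalinity to neutralize: (238 − 127) = 111 mg/L as CaCO₃ × 504,000 L = 55,940 g as CaCO₃.
(b) Equivalents of H⁺ required: 55,940 ÷ 50 g/eq = 1119 eq = 1119 mol NaHSO₄.
(b) Mass of NaHSO₄: 1119 × 120.1 = 134,400 g.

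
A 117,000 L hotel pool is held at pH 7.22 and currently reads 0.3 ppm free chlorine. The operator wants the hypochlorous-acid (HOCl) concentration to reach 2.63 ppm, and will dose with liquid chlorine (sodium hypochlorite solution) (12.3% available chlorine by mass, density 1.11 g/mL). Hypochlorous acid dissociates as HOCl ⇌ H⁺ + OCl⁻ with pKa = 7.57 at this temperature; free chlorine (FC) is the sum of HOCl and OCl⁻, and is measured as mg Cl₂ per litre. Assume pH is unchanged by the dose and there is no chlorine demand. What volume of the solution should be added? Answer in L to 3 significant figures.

3.00 L

[OCl⁻]/[HOCl] = 10^(pH − pKa) = 10^(7.22 − 7.57) = 0.4467; fraction as HOCl = 1/(1 + 0.4467) = 0.6912.
Free chlorine required for 2.63 ppm HOCl: 2.63 / 0.6912 = 3.805 ppm.
FC to add: 3.805 − 0.3 = 3.505 mg/L as Cl₂.
Cl₂ equivalent: 3.505 mg/L × 117,000 L = 410.1 g.
Product at 12.3% available Cl: 410.1 / 0.123 = 3334 g.
Volume: 3334 g ÷ 1.11 g/mL = 3003 mL.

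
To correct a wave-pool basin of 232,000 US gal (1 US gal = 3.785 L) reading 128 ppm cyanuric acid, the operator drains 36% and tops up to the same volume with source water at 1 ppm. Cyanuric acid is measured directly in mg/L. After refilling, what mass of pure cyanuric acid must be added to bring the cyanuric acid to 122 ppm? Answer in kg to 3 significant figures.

34.9 kg

Volume: 232,000 US gal × 3.785 L/gal = 878,120 L.
After draining 36% and refilling: 128 × 0.64 + 1 × 0.36 = 82.28 ppm.
Deficit to target: 122 − 82.28 = 39.72 mg/L.
Mass: 39.72 mg/L × 878,120 L = 34,880 g cyanuric acid.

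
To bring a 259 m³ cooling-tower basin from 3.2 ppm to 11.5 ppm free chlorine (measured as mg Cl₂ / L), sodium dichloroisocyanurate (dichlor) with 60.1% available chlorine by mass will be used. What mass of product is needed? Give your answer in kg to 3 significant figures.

3.58 kg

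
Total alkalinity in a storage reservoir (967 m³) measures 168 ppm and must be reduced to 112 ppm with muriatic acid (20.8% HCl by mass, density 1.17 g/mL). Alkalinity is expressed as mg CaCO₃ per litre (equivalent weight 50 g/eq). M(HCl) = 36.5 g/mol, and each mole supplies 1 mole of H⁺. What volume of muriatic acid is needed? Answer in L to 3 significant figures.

Volume: 967 m³ = 967,000 L.
Alkalinity to neutralize: (168 − 112) = 56 mg/L as CaCO₃ × 967,000 L = 54,150 g as CaCO₃.
Equivalents of H⁺ required: 54,150 ÷ 50 g/eq = 1083 eq = 1083 mol HCl.
Mass of HCl: 1083 × 36.5 = 39,530 g.
Mass of 20.8% solution: 39,530 / 0.208 = 190,100 g.
Volume: 190,100 g ÷ 1.17 g/mL = 162,400 mL.

162 L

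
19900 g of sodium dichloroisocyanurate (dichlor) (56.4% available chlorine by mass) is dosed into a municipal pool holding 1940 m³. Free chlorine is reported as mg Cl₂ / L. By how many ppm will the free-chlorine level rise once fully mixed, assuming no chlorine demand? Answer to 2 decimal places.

Volume: 1940 m³ = 1,940,000 L.
Available chlorine delivered: 19,900 g × 0.564 = 11,220 g as Cl₂.
Concentration rise: 11,220 g / 1,940,000 L = 5.785 mg/L = 5.79 ppm.

5.79 ppm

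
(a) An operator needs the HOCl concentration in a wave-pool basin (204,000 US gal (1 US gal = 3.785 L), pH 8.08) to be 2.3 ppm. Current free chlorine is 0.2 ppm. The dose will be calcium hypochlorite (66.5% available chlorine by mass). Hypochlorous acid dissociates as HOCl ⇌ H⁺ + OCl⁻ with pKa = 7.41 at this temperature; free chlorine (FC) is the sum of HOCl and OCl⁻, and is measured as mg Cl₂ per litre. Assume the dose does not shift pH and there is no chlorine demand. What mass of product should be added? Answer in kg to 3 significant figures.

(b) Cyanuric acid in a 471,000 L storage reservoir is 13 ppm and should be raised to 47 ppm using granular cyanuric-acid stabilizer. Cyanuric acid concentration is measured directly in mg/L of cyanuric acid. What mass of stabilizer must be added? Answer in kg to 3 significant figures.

(a) 14.9 kg; (b) 16.0 kg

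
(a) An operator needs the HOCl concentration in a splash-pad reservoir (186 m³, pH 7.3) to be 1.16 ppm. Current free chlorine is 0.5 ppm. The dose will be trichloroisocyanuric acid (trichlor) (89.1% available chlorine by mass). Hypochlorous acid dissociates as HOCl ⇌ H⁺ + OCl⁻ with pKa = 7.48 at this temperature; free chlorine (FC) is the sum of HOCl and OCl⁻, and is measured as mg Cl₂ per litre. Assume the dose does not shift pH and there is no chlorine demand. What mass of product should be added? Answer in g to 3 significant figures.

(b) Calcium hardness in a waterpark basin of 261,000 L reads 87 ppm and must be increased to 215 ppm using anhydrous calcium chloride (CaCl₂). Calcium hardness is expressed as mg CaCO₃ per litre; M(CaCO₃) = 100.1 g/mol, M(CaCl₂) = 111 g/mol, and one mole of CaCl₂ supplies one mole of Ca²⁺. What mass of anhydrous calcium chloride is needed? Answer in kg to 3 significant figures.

(a) Volume: 186 m³ = 186,000 L.
(a) [OCl⁻]/[HOCl] = 10^(pH − pKa) = 10^(7.3 − 7.48) = 0.6607; fraction as HOCl = 1/(1 + 0.6607) = 0.6022.
(a) Free chlorine required for 1.16 ppm HOCl: 1.16 / 0.6022 = 1.926 ppm.
(a) FC to add: 1.926 − 0.5 = 1.426 mg/L as Cl₂.
(a) Cl₂ equivalent: 1.426 mg/L × 186,000 L = 265.3 g.
(a) Product at 89.1% available Cl: 265.3 / 0.891 = 297.8 g.

(b) Hardness to add: (215 − 87) = 128 mg/L as CaCO₃ × 261,000 L = 33,410 g as CaCO₃.
(b) Moles of Ca²⁺ (1 mol Ca²⁺ ≡ 1 mol CaCO₃): 33,410 / 100.1 g/mol = 333.7 mol.
(b) Mass of CaCl₂: 333.7 × 111 = 37,050 g.

(a) 298 g; (b) 37.0 kg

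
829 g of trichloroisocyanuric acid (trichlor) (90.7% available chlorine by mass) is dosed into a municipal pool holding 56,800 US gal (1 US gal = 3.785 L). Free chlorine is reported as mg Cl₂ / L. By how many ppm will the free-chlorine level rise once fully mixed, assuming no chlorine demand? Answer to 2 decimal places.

Volume: 56,800 US gal × 3.785 L/gal = 214,988 L.
Available chlorine delivered: 829 g × 0.907 = 751.9 g as Cl₂.
Concentration rise: 751.9 g / 214,988 L = 3.497 mg/L = 3.50 ppm.

3.50 ppm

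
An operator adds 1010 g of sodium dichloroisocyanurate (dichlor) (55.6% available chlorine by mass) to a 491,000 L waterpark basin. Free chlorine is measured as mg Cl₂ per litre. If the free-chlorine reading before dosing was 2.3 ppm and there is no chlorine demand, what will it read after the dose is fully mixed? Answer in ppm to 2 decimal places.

3.44 ppm

Available chlorine delivered: 1010 g × 0.556 = 561.6 g as Cl₂.
Concentration rise: 561.6 g / 491,000 L = 1.144 mg/L = 1.14 ppm.
Final FC: 2.3 + 1.14 = 3.44 ppm.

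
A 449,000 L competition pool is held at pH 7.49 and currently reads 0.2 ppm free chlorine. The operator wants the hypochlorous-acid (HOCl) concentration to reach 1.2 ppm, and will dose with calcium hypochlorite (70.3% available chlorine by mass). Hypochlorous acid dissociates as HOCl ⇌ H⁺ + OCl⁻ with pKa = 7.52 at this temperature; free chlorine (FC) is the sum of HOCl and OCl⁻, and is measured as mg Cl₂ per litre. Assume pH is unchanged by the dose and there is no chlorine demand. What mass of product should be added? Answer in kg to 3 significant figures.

[OCl⁻]/[HOCl] = 10^(pH − pKa) = 10^(7.49 − 7.52) = 0.9333; fraction as HOCl = 1/(1 + 0.9333) = 0.5173.
Free chlorine required for 1.2 ppm HOCl: 1.2 / 0.5173 = 2.32 ppm.
FC to add: 2.32 − 0.2 = 2.12 mg/L as Cl₂.
Cl₂ equivalent: 2.12 mg/L × 449,000 L = 951.8 g.
Product at 70.3% available Cl: 951.8 / 0.703 = 1354 g.

1.35 kg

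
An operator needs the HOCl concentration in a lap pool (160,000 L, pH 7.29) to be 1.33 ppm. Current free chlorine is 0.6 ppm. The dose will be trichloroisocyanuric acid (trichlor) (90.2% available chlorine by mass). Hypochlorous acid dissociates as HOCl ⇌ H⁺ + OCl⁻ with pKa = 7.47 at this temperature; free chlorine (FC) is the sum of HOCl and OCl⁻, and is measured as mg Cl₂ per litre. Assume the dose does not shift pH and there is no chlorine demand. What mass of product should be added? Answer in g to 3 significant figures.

285 g

[OCl⁻]/[HOCl] = 10^(pH − pKa) = 10^(7.29 − 7.47) = 0.6607; fraction as HOCl = 1/(1 + 0.6607) = 0.6022.
Free chlorine required for 1.33 ppm HOCl: 1.33 / 0.6022 = 2.209 ppm.
FC to add: 2.209 − 0.6 = 1.609 mg/L as Cl₂.
Cl₂ equivalent: 1.609 mg/L × 160,000 L = 257.4 g.
Product at 90.2% available Cl: 257.4 / 0.902 = 285.4 g.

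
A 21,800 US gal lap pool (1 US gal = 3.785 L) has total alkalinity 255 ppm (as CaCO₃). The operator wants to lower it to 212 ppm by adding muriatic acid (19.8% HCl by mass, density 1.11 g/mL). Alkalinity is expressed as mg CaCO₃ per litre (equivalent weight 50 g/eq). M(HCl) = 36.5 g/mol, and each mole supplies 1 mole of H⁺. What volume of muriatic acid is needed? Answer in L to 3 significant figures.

Volume: 21,800 US gal × 3.785 L/gal = 82,513 L.
Alkalinity to neutralize: (255 − 212) = 43 mg/L as CaCO₃ × 82,513 L = 3548 g as CaCO₃.
Equivalents of H⁺ required: 3548 ÷ 50 g/eq = 70.96 eq = 70.96 mol HCl.
Mass of HCl: 70.96 × 36.5 = 2590 g.
Mass of 19.8% solution: 2590 / 0.198 = 13,080 g.
Volume: 13,080 g ÷ 1.11 g/mL = 11,780 mL.

11.8 L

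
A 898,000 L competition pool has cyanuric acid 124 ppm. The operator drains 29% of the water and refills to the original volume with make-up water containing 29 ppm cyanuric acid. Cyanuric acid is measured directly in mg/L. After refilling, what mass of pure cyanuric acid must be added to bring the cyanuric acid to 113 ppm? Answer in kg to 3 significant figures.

14.9 kg

After draining 29% and refilling: 124 × 0.71 + 29 × 0.29 = 96.45 ppm.
Deficit to target: 113 − 96.45 = 16.55 mg/L.
Mass: 16.55 mg/L × 898,000 L = 14,860 g cyanuric acid.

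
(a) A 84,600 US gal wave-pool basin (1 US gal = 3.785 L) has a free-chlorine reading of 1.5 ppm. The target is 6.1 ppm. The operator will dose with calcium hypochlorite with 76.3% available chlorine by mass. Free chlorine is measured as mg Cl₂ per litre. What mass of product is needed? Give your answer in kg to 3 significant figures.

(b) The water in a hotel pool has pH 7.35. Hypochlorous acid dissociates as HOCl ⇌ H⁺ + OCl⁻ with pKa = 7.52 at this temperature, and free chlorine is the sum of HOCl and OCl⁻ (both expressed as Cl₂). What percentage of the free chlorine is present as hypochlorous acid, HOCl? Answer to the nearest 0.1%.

(a) 1.93 kg; (b) 59.7%

(a) Volume: 84,600 US gal × 3.785 L/gal = 320,211 L.
(a) Chlorine deficit: 6.1 − 1.5 = 4.6 ppm = 4.6 mg/L as Cl₂.
(a) Cl₂ equivalent needed: 4.6 mg/L × 320,211 L = 1,473,000 mg = 1473 g.
(a) Product at 76.3% available chlorine: 1473 / 0.763 = 1930 g.

(b) [OCl⁻]/[HOCl] = 10^(pH − pKa) = 10^(7.35 − 7.52) = 10^-0.17 = 0.6761.
(b) Fraction as HOCl = 1 / (1 + 0.6761) = 0.5966.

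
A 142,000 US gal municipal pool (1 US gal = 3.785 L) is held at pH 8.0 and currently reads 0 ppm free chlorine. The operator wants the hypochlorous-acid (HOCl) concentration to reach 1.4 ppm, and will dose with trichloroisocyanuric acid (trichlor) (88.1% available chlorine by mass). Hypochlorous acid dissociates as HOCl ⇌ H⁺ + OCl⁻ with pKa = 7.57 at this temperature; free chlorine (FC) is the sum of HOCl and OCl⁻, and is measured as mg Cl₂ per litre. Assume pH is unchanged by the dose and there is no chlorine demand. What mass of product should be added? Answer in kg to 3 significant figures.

Volume: 142,000 US gal × 3.785 L/gal = 537,470 L.
[OCl⁻]/[HOCl] = 10^(pH − pKa) = 10^(8.0 − 7.57) = 2.692; fraction as HOCl = 1/(1 + 2.692) = 0.2709.
Free chlorine required for 1.4 ppm HOCl: 1.4 / 0.2709 = 5.168 ppm.
FC to add: 5.168 − 0 = 5.168 mg/L as Cl₂.
Cl₂ equivalent: 5.168 mg/L × 537,470 L = 2778 g.
Product at 88.1% available Cl: 2778 / 0.881 = 3153 g.

3.15 kg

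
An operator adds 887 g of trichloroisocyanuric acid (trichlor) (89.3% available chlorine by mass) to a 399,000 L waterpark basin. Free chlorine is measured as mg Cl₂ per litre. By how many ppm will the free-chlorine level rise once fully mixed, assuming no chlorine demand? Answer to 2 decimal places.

1.99 ppm

Available chlorine delivered: 887 g × 0.893 = 792.1 g as Cl₂.
Concentration rise: 792.1 g / 399,000 L = 1.985 mg/L = 1.99 ppm.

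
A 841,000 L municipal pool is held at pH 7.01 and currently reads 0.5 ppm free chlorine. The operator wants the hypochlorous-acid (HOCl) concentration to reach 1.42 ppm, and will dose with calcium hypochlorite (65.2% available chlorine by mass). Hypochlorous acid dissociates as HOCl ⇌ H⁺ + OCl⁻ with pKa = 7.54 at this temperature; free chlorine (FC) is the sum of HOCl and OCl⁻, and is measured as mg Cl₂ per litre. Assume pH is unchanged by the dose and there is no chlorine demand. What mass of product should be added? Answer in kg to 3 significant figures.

1.73 kg

[OCl⁻]/[HOCl] = 10^(pH − pKa) = 10^(7.01 − 7.54) = 0.2951; fraction as HOCl = 1/(1 + 0.2951) = 0.7721.
Free chlorine required for 1.42 ppm HOCl: 1.42 / 0.7721 = 1.839 ppm.
FC to add: 1.839 − 0.5 = 1.339 mg/L as Cl₂.
Cl₂ equivalent: 1.339 mg/L × 841,000 L = 1126 g.
Product at 65.2% available Cl: 1126 / 0.652 = 1727 g.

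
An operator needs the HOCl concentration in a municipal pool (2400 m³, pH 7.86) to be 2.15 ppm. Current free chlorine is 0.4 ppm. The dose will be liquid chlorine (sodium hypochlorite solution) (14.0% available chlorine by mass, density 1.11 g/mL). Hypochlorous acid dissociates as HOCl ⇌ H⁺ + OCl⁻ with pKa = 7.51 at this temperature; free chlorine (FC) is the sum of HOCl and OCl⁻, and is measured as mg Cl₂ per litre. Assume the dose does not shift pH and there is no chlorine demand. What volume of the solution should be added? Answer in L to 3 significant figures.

101 L

Volume: 2400 m³ = 2,400,000 L.
[OCl⁻]/[HOCl] = 10^(pH − pKa) = 10^(7.86 − 7.51) = 2.239; fraction as HOCl = 1/(1 + 2.239) = 0.3088.
Free chlorine required for 2.15 ppm HOCl: 2.15 / 0.3088 = 6.963 ppm.
FC to add: 6.963 − 0.4 = 6.563 mg/L as Cl₂.
Cl₂ equivalent: 6.563 mg/L × 2,400,000 L = 15,750 g.
Product at 14.0% available Cl: 15,750 / 0.14 = 112,500 g.
Volume: 112,500 g ÷ 1.11 g/mL = 101,400 mL.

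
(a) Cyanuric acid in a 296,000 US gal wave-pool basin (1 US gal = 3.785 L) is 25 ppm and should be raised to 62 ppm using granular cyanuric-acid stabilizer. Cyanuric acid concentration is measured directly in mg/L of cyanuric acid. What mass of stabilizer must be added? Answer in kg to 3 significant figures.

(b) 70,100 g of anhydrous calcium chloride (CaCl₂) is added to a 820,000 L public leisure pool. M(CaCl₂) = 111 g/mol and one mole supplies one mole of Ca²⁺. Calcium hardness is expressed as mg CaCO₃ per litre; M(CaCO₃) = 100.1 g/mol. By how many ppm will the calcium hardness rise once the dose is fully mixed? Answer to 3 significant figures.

(a) Volume: 296,000 US gal × 3.785 L/gal = 1,120,360 L.
(a) CYA to add: (62 − 25) = 37 mg/L × 1,120,360 L = 41,450 g cyanuric acid.

(b) Moles of Ca²⁺: 70,100 g ÷ 111 g/mol = 631.5 mol.
(b) As CaCO₃: 631.5 mol × 100.1 g/mol = 63,220 g.
(b) Rise: 63,220 g / 820,000 L × 1000 = 77.09 mg/L.

(a) 41.5 kg; (b) 77.1 ppm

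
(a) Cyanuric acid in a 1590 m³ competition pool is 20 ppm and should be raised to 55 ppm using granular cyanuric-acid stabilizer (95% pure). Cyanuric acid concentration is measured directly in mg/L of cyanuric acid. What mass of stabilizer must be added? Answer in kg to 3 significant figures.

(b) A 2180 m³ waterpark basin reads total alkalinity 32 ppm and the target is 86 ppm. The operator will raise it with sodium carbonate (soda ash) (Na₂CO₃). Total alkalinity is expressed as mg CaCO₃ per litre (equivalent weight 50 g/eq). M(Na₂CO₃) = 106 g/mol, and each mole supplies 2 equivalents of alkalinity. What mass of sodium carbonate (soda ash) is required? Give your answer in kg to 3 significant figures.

(a) 58.6 kg; (b) 125 kg

(a) Volume: 1590 m³ = 1,590,000 L.
(a) CYA to add: (55 − 20) = 35 mg/L × 1,590,000 L = 55,650 g cyanuric acid.
(a) At 95% purity: 55,650 / 0.95 = 58,580 g product.

(b) Volume: 2180 m³ = 2,180,000 L.
(b) Alkalinity to add: (86 − 32) = 54 mg/L as CaCO₃ × 2,180,000 L = 117,700 g as CaCO₃.
(b) Equivalents: 117,700 g ÷ 50 g/eq = 2354 eq.
(b) Each mole of Na₂CO₃ supplies 2 eq, so 2354 / 2 = 1177 mol.
(b) Mass: 1177 mol × 106 g/mol = 124,800 g.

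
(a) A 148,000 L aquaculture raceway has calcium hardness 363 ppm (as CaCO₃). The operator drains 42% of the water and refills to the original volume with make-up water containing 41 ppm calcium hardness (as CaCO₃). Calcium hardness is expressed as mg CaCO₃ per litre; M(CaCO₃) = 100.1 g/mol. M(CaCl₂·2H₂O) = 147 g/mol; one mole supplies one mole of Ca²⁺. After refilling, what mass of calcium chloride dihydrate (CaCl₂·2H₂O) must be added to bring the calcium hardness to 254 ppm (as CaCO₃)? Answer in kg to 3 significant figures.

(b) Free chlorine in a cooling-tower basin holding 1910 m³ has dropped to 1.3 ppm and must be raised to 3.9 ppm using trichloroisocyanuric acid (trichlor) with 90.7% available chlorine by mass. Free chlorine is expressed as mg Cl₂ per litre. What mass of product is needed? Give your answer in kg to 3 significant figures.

(a) After draining 42% and refilling: 363 × 0.58 + 41 × 0.42 = 227.76 ppm.
(a) Deficit to target: 254 − 227.76 = 26.24 mg/L.
(a) As CaCO₃: 26.24 mg/L × 148,000 L = 3884 g; ÷ 100.1 = 38.8 mol Ca²⁺.
(a) Mass: 38.8 × 147 = 5703 g.

(b) Volume: 1910 m³ = 1,910,000 L.
(b) Chlorine deficit: 3.9 − 1.3 = 2.6 ppm = 2.6 mg/L as Cl₂.
(b) Cl₂ equivalent needed: 2.6 mg/L × 1,910,000 L = 4,966,000 mg = 4966 g.
(b) Product at 90.7% available chlorine: 4966 / 0.907 = 5475 g.

(a) 5.70 kg; (b) 5.48 kg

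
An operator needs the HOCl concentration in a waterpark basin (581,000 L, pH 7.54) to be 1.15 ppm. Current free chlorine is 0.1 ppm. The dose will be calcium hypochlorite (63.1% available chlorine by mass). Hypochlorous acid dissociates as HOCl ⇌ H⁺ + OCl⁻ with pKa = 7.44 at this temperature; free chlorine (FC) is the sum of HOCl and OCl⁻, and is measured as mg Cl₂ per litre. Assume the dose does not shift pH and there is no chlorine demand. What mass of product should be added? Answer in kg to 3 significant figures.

2.30 kg

[OCl⁻]/[HOCl] = 10^(pH − pKa) = 10^(7.54 − 7.44) = 1.259; fraction as HOCl = 1/(1 + 1.259) = 0.4427.
Free chlorine required for 1.15 ppm HOCl: 1.15 / 0.4427 = 2.598 ppm.
FC to add: 2.598 − 0.1 = 2.498 mg/L as Cl₂.
Cl₂ equivalent: 2.498 mg/L × 581,000 L = 1451 g.
Product at 63.1% available Cl: 1451 / 0.631 = 2300 g.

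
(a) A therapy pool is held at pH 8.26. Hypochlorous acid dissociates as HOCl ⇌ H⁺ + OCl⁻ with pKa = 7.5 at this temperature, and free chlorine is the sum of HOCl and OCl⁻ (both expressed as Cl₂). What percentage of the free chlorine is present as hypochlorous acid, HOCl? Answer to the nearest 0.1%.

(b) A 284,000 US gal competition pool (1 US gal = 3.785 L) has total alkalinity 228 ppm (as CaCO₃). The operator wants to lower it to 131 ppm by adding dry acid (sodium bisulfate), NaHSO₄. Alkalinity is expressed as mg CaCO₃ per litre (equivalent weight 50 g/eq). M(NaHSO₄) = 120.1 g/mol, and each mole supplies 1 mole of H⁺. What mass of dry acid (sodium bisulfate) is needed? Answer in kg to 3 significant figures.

(a) 14.8%; (b) 250 kg

(a) [OCl⁻]/[HOCl] = 10^(pH − pKa) = 10^(8.26 − 7.5) = 10^0.76 = 5.754.
(a) Fraction as HOCl = 1 / (1 + 5.754) = 0.1481.

(b) Volume: 284,000 US gal × 3.785 L/gal = 1,074,940 L.
(b) Alkalinity to neutralize: (228 − 131) = 97 mg/L as CaCO₃ × 1,074,940 L = 104,300 g as CaCO₃.
(b) Equivalents of H⁺ required: 104,300 ÷ 50 g/eq = 2085 eq = 2085 mol NaHSO₄.
(b) Mass of NaHSO₄: 2085 × 120.1 = 250,500 g.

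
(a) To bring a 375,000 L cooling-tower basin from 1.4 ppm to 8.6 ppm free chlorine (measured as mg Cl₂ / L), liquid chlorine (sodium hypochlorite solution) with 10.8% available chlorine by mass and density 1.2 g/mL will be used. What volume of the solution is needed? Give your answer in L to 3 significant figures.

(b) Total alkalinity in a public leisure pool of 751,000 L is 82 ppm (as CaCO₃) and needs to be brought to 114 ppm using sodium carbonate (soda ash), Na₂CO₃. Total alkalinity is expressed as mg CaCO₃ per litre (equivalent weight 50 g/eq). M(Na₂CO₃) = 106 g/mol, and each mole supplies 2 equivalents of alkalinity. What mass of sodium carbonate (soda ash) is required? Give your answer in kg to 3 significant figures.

(a) Chlorine deficit: 8.6 − 1.4 = 7.2 ppm = 7.2 mg/L as Cl₂.
(a) Cl₂ equivalent needed: 7.2 mg/L × 375,000 L = 2,700,000 mg = 2700 g.
(a) Product at 10.8% available chlorine: 2700 / 0.108 = 25,000 g.
(a) Volume at density 1.2 g/mL: 25,000 g ÷ 1.2 g/mL = 20,830 mL.

(b) Alkalinity to add: (114 − 82) = 32 mg/L as CaCO₃ × 751,000 L = 24,030 g as CaCO₃.
(b) Equivalents: 24,030 g ÷ 50 g/eq = 480.6 eq.
(b) Each mole of Na₂CO₃ supplies 2 eq, so 480.6 / 2 = 240.3 mol.
(b) Mass: 240.3 mol × 106 g/mol = 25,470 g.

(a) 20.8 L; (b) 25.5 kg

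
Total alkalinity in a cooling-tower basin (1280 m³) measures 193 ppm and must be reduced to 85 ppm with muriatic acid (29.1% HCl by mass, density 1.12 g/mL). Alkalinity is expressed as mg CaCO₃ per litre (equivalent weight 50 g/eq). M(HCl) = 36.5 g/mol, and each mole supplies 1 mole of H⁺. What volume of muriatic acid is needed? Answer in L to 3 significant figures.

310 L

Volume: 1280 m³ = 1,280,000 L.
Alkalinity to neutralize: (193 − 85) = 108 mg/L as CaCO₃ × 1,280,000 L = 138,200 g as CaCO₃.
Equivalents of H⁺ required: 138,200 ÷ 50 g/eq = 2765 eq = 2765 mol HCl.
Mass of HCl: 2765 × 36.5 = 100,900 g.
Mass of 29.1% solution: 100,900 / 0.291 = 346,800 g.
Volume: 346,800 g ÷ 1.12 g/mL = 309,600 mL.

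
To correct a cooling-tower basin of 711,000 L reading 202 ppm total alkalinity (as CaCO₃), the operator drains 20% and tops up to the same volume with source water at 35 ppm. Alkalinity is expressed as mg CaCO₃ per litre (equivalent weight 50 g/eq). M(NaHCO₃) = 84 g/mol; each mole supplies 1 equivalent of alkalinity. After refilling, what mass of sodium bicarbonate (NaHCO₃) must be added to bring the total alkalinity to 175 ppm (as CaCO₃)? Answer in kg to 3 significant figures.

7.64 kg

After draining 20% and refilling: 202 × 0.80 + 35 × 0.20 = 168.6 ppm.
Deficit to target: 175 − 168.6 = 6.4 mg/L.
As CaCO₃: 6.4 mg/L × 711,000 L = 4550 g; ÷ 50 g/eq ÷ 1 = 91.01 mol NaHCO₃.
Mass: 91.01 × 84 = 7645 g.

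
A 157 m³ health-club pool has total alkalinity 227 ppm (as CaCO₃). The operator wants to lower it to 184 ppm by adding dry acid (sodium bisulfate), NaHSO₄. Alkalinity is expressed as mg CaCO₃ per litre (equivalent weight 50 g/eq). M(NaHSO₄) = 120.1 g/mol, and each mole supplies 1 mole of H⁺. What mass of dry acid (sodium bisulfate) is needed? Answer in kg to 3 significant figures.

16.2 kg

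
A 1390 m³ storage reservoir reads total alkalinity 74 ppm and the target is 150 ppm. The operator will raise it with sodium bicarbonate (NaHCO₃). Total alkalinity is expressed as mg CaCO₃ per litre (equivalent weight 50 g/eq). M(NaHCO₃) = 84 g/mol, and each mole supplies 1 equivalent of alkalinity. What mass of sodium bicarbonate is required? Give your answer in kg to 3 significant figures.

Volume: 1390 m³ = 1,390,000 L.
Alkalinity to add: (150 − 74) = 76 mg/L as CaCO₃ × 1,390,000 L = 105,600 g as CaCO₃.
Equivalents: 105,600 g ÷ 50 g/eq = 2113 eq.
NaHCO₃ supplies 1 eq per mole → 2113 mol.
Mass: 2113 mol × 84 g/mol = 177,500 g.

177 kg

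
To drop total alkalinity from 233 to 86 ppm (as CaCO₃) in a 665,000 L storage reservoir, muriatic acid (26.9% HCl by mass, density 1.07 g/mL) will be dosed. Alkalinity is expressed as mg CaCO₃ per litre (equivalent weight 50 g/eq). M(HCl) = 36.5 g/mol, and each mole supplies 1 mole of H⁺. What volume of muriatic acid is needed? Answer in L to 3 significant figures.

Alkalinity to neutralize: (233 − 86) = 147 mg/L as CaCO₃ × 665,000 L = 97,760 g as CaCO₃.
Equivalents of H⁺ required: 97,760 ÷ 50 g/eq = 1955 eq = 1955 mol HCl.
Mass of HCl: 1955 × 36.5 = 71,360 g.
Mass of 26.9% solution: 71,360 / 0.269 = 265,300 g.
Volume: 265,300 g ÷ 1.07 g/mL = 247,900 mL.

248 L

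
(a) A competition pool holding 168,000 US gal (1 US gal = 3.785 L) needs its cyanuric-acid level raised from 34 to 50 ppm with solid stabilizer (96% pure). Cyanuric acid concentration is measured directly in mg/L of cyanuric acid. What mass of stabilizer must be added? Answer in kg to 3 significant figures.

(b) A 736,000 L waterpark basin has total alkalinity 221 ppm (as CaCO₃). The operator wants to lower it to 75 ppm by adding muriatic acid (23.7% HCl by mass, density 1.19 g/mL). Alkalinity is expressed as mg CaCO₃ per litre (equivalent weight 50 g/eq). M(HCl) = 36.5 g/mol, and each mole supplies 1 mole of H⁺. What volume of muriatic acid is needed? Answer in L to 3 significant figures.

(a) 10.6 kg; (b) 278 L

(a) Volume: 168,000 US gal × 3.785 L/gal = 635,880 L.
(a) CYA to add: (50 − 34) = 16 mg/L × 635,880 L = 10,170 g cyanuric acid.
(a) At 96% purity: 10,170 / 0.96 = 10,600 g product.

(b) Alkalinity to neutralize: (221 − 75) = 146 mg/L as CaCO₃ × 736,000 L = 107,500 g as CaCO₃.
(b) Equivalents of H⁺ required: 107,500 ÷ 50 g/eq = 2149 eq = 2149 mol HCl.
(b) Mass of HCl: 2149 × 36.5 = 78,440 g.
(b) Mass of 23.7% solution: 78,440 / 0.237 = 331,000 g.
(b) Volume: 331,000 g ÷ 1.19 g/mL = 278,100 mL.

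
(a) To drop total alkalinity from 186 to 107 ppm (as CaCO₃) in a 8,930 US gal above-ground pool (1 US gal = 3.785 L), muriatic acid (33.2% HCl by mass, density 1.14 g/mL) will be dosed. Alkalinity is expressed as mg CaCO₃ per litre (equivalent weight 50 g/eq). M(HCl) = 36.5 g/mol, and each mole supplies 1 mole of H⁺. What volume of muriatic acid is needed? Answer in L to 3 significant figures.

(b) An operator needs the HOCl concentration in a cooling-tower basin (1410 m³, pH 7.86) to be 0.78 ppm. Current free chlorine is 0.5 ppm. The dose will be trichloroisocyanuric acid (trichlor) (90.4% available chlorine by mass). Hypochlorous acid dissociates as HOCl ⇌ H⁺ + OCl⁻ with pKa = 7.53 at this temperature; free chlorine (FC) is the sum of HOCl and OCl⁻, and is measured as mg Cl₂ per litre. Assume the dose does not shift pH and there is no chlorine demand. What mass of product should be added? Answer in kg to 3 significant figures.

(a) 5.15 L; (b) 3.04 kg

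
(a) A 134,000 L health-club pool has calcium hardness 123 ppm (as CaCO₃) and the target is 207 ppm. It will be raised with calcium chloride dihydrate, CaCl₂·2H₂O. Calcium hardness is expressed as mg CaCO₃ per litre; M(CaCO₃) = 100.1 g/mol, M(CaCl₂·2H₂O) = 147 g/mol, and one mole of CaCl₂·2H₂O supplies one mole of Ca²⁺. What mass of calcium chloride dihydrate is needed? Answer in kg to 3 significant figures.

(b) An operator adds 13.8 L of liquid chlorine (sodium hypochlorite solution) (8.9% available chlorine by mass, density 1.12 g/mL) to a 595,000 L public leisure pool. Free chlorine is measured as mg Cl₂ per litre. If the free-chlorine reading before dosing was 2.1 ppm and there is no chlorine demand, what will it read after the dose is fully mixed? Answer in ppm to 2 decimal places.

(a) 16.5 kg; (b) 4.41 ppm

(a) Hardness to add: (207 − 123) = 84 mg/L as CaCO₃ × 134,000 L = 11,260 g as CaCO₃.
(a) Moles of Ca²⁺ (1 mol Ca²⁺ ≡ 1 mol CaCO₃): 11,260 / 100.1 g/mol = 112.4 mol.
(a) Mass of CaCl₂·2H₂O: 112.4 × 147 = 16,530 g.

(b) Mass of solution: 13.8 L × 1000 mL/L × 1.12 g/mL = 15,460 g.
(b) Available chlorine delivered: 15,460 g × 0.089 = 1376 g as Cl₂.
(b) Concentration rise: 1376 g / 595,000 L = 2.312 mg/L = 2.31 ppm.
(b) Final FC: 2.1 + 2.31 = 4.41 ppm.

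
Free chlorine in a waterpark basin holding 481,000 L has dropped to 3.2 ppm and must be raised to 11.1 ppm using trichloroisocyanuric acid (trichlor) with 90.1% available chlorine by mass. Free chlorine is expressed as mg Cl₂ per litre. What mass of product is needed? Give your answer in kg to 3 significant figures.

4.22 kg

Chlorine deficit: 11.1 − 3.2 = 7.9 ppm = 7.9 mg/L as Cl₂.
Cl₂ equivalent needed: 7.9 mg/L × 481,000 L = 3,800,000 mg = 3800 g.
Product at 90.1% available chlorine: 3800 / 0.901 = 4217 g.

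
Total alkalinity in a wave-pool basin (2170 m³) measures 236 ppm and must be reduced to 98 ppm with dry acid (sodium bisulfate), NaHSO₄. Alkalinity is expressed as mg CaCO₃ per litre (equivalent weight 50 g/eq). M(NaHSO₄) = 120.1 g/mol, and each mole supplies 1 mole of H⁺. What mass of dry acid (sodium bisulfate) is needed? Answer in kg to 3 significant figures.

719 kg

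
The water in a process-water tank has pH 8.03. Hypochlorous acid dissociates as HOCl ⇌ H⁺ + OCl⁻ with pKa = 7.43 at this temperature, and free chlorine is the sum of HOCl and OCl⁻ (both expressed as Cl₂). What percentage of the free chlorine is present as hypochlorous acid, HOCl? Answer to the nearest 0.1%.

20.1%

[OCl⁻]/[HOCl] = 10^(pH − pKa) = 10^(8.03 − 7.43) = 10^0.60 = 3.981.
Fraction as HOCl = 1 / (1 + 3.981) = 0.2008.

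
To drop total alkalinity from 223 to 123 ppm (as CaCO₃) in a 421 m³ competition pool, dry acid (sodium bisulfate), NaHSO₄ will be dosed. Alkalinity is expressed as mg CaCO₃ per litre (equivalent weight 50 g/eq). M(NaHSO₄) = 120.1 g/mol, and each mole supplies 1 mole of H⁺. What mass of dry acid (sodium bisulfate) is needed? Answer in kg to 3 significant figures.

101 kg

Volume: 421 m³ = 421,000 L.
Alkalinity to neutralize: (223 − 123) = 100 mg/L as CaCO₃ × 421,000 L = 42,100 g as CaCO₃.
Equivalents of H⁺ required: 42,100 ÷ 50 g/eq = 842 eq = 842 mol NaHSO₄.
Mass of NaHSO₄: 842 × 120.1 = 101,100 g.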